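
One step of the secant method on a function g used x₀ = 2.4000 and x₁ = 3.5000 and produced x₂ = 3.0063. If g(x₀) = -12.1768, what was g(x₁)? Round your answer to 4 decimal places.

The secant line through (2.4000, -12.1768) and (3.5000, g(x₁)) crosses zero at x₂ = 3.0063.
So (2.4000, -12.1768), (3.5000, g(x₁)), (3.0063, 0) are collinear:
g(x₁) = -12.1768 · (3.5000 − 3.0063) / (2.4000 − 3.0063) = -12.1768 · (0.493700)/(-0.606300) = 9.915366

9.9154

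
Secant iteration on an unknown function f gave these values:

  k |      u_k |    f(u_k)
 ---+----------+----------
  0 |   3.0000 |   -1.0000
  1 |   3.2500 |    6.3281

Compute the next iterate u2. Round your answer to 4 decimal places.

3.0341

u2 = 3.2500 − 6.3281·(3.2500 − 3.0000) / (6.3281 − (-1.0000))
   = 3.2500 − (1.582025)/(7.328100) = 3.034115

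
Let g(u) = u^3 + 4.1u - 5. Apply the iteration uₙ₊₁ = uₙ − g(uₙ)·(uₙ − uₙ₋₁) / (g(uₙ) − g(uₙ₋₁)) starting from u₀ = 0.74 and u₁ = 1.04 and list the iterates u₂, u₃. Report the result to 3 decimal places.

g(0.74) = -1.56078, g(1.04) = 0.38886
u₂ = 1.04000 − 0.38886·(1.04000 − 0.74000) / (0.38886 − (-1.56078)) = 1.04000 − (0.11666)/(1.94964) = 0.98016
g(0.98016) = -0.03966
u₃ = 0.98016 − (-0.03966)·(0.98016 − 1.04000) / (-0.03966 − 0.38886) = 0.98016 − (0.00237)/(-0.42853) = 0.98570

0.980, 0.986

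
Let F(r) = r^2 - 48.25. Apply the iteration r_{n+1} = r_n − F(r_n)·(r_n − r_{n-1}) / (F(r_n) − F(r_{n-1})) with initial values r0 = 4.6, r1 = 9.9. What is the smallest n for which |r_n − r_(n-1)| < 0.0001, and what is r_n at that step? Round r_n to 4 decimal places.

n = 6, r_n = 6.9462

F(4.6) = -27.090000, F(9.9) = 49.760000
r2 = 9.900000 − 49.760000·(5.300000)/(76.850000) = 6.468276;  |Δ| = 3.431724
F(6.468276) = -6.411407
r3 = 6.468276 − (-6.411407)·(-3.431724)/(-56.171407) = 6.859973;  |Δ| = 0.391697
F(6.859973) = -1.190770
r4 = 6.859973 − (-1.190770)·(0.391697)/(5.220637) = 6.949315;  |Δ| = 0.089342
F(6.949315) = 0.042977
r5 = 6.949315 − 0.042977·(0.089342)/(1.233747) = 6.946203;  |Δ| = 0.003112
F(6.946203) = -0.000268
r6 = 6.946203 − (-0.000268)·(-0.003112)/(-0.043245) = 6.946222;  |Δ| = 0.000019
|r6 − r5| = 0.000019 < 0.0001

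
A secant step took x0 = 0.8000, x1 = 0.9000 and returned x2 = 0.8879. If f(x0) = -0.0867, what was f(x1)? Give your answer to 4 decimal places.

0.0119

The secant line through (0.8000, -0.0867) and (0.9000, f(x1)) crosses zero at x2 = 0.8879.
So (0.8000, -0.0867), (0.9000, f(x1)), (0.8879, 0) are collinear:
f(x1) = -0.0867 · (0.9000 − 0.8879) / (0.8000 − 0.8879) = -0.0867 · (0.012100)/(-0.087900) = 0.011935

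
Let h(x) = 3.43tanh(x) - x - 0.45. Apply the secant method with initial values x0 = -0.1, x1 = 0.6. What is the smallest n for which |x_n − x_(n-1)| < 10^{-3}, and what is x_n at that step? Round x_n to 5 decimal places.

n = 5, x_n = 0.18828

h(-0.1) = -0.6918612, h(0.6) = 0.7920800
x2 = 0.6000000 − 0.7920800·(0.7000000)/(1.4839412) = 0.2263626;  |Δ| = 0.3736374
h(0.2263626) = 0.0870660
x3 = 0.2263626 − 0.0870660·(-0.3736374)/(-0.7050140) = 0.1802201;  |Δ| = 0.0461425
h(0.1802201) = -0.0186718
x4 = 0.1802201 − (-0.0186718)·(-0.0461425)/(-0.1057378) = 0.1883682;  |Δ| = 0.0081481
h(0.1883682) = 0.0001998
x5 = 0.1883682 − 0.0001998·(0.0081481)/(0.0188717) = 0.1882819;  |Δ| = 0.0000863
|x5 − x4| = 0.0000863 < 10^{-3}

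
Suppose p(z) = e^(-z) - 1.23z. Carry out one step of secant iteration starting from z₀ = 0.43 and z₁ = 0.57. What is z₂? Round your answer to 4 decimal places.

p(0.43) = 0.121609, p(0.57) = -0.135575
z₂ = 0.570000 − (-0.135575)·(0.570000 − 0.430000) / (-0.135575 − 0.121609) = 0.570000 − (-0.018980)/(-0.257184) = 0.496199

0.4962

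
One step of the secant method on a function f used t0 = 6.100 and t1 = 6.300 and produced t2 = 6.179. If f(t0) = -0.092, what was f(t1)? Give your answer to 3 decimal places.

0.141

The secant line through (6.100, -0.092) and (6.300, f(t1)) crosses zero at t2 = 6.179.
So (6.100, -0.092), (6.300, f(t1)), (6.179, 0) are collinear:
f(t1) = -0.092 · (6.300 − 6.179) / (6.100 − 6.179) = -0.092 · (0.12100)/(-0.07900) = 0.14091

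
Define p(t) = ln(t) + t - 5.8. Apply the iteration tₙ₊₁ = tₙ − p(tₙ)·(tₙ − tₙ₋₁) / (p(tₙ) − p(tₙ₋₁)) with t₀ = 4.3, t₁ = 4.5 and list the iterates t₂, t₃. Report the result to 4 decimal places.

p(4.3) = -0.041385, p(4.5) = 0.204077
t₂ = 4.500000 − 0.204077·(4.500000 − 4.300000) / (0.204077 − (-0.041385)) = 4.500000 − (0.040815)/(0.245462) = 4.333720
p(4.333720) = 0.000146
t₃ = 4.333720 − 0.000146·(4.333720 − 4.500000) / (0.000146 − 0.204077) = 4.333720 − (-0.000024)/(-0.203931) = 4.333601

4.3337, 4.3336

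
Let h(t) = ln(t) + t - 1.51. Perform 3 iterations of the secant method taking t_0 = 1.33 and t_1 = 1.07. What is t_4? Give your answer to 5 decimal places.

1.27055

h(1.33) = 0.1051789, h(1.07) = -0.3723414
t_2 = 1.0700000 − (-0.3723414)·(1.0700000 − 1.3300000) / (-0.3723414 − 0.1051789) = 1.0700000 − (0.0968088)/(-0.4775203) = 1.2727322
h(1.2727322) = 0.0038982
t_3 = 1.2727322 − 0.0038982·(1.2727322 − 1.0700000) / (0.0038982 − (-0.3723414)) = 1.2727322 − (0.0007903)/(0.3762395) = 1.2706317
h(1.2706317) = 0.0001460
t_4 = 1.2706317 − 0.0001460·(1.2706317 − 1.2727322) / (0.0001460 − 0.0038982) = 1.2706317 − (-0.0000003)/(-0.0037522) = 1.2705500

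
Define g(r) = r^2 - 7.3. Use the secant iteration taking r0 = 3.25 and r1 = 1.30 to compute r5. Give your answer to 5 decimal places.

2.70183

g(3.25) = 3.2625000, g(1.30) = -5.6100000
r2 = 1.3000000 − (-5.6100000)·(1.3000000 − 3.2500000) / (-5.6100000 − 3.2625000) = 1.3000000 − (10.9395000)/(-8.8725000) = 2.5329670
g(2.5329670) = -0.8840780
r3 = 2.5329670 − (-0.8840780)·(2.5329670 − 1.3000000) / (-0.8840780 − (-5.6100000)) = 2.5329670 − (-1.0900390)/(4.7259220) = 2.7636181
g(2.7636181) = 0.3375851
r4 = 2.7636181 − 0.3375851·(2.7636181 − 2.5329670) / (0.3375851 − (-0.8840780)) = 2.7636181 − (0.0778644)/(1.2216631) = 2.6998817
g(2.6998817) = -0.0106385
r5 = 2.6998817 − (-0.0106385)·(2.6998817 − 2.7636181) / (-0.0106385 − 0.3375851) = 2.6998817 − (0.0006781)/(-0.3482236) = 2.7018290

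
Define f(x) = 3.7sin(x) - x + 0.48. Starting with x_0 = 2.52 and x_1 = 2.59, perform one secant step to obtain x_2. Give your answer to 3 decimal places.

2.548

f(2.52) = 0.11462, f(2.59) = -0.17104
x_2 = 2.59000 − (-0.17104)·(2.59000 − 2.52000) / (-0.17104 − 0.11462) = 2.59000 − (-0.01197)/(-0.28566) = 2.54809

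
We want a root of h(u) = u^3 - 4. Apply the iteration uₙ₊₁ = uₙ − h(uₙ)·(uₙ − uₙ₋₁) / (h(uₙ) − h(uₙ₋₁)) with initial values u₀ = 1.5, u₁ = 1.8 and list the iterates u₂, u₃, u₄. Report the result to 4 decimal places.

h(1.5) = -0.625000, h(1.8) = 1.832000
u₂ = 1.800000 − 1.832000·(1.800000 − 1.500000) / (1.832000 − (-0.625000)) = 1.800000 − (0.549600)/(2.457000) = 1.576313
h(1.576313) = -0.083239
u₃ = 1.576313 − (-0.083239)·(1.576313 − 1.800000) / (-0.083239 − 1.832000) = 1.576313 − (0.018620)/(-1.915239) = 1.586034
h(1.586034) = -0.010322
u₄ = 1.586034 − (-0.010322)·(1.586034 − 1.576313) / (-0.010322 − (-0.083239)) = 1.586034 − (-0.000100)/(0.072917) = 1.587411

1.5763, 1.5860, 1.5874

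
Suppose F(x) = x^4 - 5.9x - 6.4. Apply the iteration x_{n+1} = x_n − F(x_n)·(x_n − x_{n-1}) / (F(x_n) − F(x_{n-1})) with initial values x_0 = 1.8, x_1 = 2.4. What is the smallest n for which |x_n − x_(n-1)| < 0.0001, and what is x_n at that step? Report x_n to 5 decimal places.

F(1.8) = -6.5224000, F(2.4) = 12.6176000
x_2 = 2.4000000 − 12.6176000·(0.6000000)/(19.1400000) = 2.0044639;  |Δ| = 0.3955361
F(2.0044639) = -2.0830120
x_3 = 2.0044639 − (-2.0830120)·(-0.3955361)/(-14.7006120) = 2.0605097;  |Δ| = 0.0560457
F(2.0605097) = -0.5310378
x_4 = 2.0605097 − (-0.5310378)·(0.0560457)/(1.5519741) = 2.0796868;  |Δ| = 0.0191771
F(2.0796868) = 0.0363132
x_5 = 2.0796868 − 0.0363132·(0.0191771)/(0.5673510) = 2.0784594;  |Δ| = 0.0012274
F(2.0784594) = -0.0005680
x_6 = 2.0784594 − (-0.0005680)·(-0.0012274)/(-0.0368812) = 2.0784783;  |Δ| = 0.0000189
|x_6 − x_5| = 0.0000189 < 0.0001

n = 6, x_n = 2.07848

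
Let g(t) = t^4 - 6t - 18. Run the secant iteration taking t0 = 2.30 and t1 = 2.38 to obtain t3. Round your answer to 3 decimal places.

g(2.30) = -3.81590, g(2.38) = -0.19457
t2 = 2.38000 − (-0.19457)·(2.38000 − 2.30000) / (-0.19457 − (-3.81590)) = 2.38000 − (-0.01557)/(3.62133) = 2.38430
g(2.38430) = 0.01206
t3 = 2.38430 − 0.01206·(2.38430 − 2.38000) / (0.01206 − (-0.19457)) = 2.38430 − (0.00005)/(0.20663) = 2.38405

2.384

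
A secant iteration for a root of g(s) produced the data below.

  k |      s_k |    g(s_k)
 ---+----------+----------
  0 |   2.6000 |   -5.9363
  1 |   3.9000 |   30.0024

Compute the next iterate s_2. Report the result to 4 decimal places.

2.8147

s_2 = 3.9000 − 30.0024·(3.9000 − 2.6000) / (30.0024 − (-5.9363))
   = 3.9000 − (39.003120)/(35.938700) = 2.814732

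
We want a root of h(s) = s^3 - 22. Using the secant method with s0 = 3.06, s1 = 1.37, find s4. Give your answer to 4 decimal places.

2.7936

h(3.06) = 6.652616, h(1.37) = -19.428647
s2 = 1.370000 − (-19.428647)·(1.370000 − 3.060000) / (-19.428647 − 6.652616) = 1.370000 − (32.834413)/(-26.081263) = 2.628927
h(2.628927) = -3.830804
s3 = 2.628927 − (-3.830804)·(2.628927 − 1.370000) / (-3.830804 − (-19.428647)) = 2.628927 − (-4.822703)/(15.597843) = 2.938118
h(2.938118) = 3.363405
s4 = 2.938118 − 3.363405·(2.938118 − 2.628927) / (3.363405 − (-3.830804)) = 2.938118 − (1.039932)/(7.194208) = 2.793566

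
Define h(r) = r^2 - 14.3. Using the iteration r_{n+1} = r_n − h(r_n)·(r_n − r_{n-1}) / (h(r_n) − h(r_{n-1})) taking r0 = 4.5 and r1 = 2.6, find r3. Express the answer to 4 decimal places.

3.8041

h(4.5) = 5.950000, h(2.6) = -7.540000
r2 = 2.600000 − (-7.540000)·(2.600000 − 4.500000) / (-7.540000 − 5.950000) = 2.600000 − (14.326000)/(-13.490000) = 3.661972
h(3.661972) = -0.889962
r3 = 3.661972 − (-0.889962)·(3.661972 − 2.600000) / (-0.889962 − (-7.540000)) = 3.661972 − (-0.945115)/(6.650038) = 3.804094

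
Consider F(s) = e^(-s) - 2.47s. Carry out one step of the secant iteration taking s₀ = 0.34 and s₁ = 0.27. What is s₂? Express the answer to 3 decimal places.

0.300

F(0.34) = -0.12803, F(0.27) = 0.09648
s₂ = 0.27000 − 0.09648·(0.27000 − 0.34000) / (0.09648 − (-0.12803)) = 0.27000 − (-0.00675)/(0.22451) = 0.30008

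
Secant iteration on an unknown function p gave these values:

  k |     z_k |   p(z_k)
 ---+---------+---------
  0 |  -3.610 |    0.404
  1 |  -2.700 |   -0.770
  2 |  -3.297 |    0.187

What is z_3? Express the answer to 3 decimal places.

-3.180

z_3 = -3.297 − 0.187·(-3.297 − (-2.700)) / (0.187 − (-0.770))
   = -3.297 − (-0.11164)/(0.95700) = -3.18034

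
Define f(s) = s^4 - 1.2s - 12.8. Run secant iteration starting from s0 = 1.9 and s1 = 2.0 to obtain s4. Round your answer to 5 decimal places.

f(1.9) = -2.0479000, f(2.0) = 0.8000000
s2 = 2.0000000 − 0.8000000·(2.0000000 − 1.9000000) / (0.8000000 − (-2.0479000)) = 2.0000000 − (0.0800000)/(2.8479000) = 1.9719091
f(1.9719091) = -0.0464373
s3 = 1.9719091 − (-0.0464373)·(1.9719091 − 2.0000000) / (-0.0464373 − 0.8000000) = 1.9719091 − (0.0013045)/(-0.8464373) = 1.9734502
f(1.9734502) = -0.0009642
s4 = 1.9734502 − (-0.0009642)·(1.9734502 − 1.9719091) / (-0.0009642 − (-0.0464373)) = 1.9734502 − (-0.0000015)/(0.0454731) = 1.9734829

1.97348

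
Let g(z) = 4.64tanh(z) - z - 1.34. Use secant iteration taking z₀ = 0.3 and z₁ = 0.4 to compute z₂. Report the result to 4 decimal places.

0.3926

g(0.3) = -0.288309, g(0.4) = 0.022963
z₂ = 0.400000 − 0.022963·(0.400000 − 0.300000) / (0.022963 − (-0.288309)) = 0.400000 − (0.002296)/(0.311273) = 0.392623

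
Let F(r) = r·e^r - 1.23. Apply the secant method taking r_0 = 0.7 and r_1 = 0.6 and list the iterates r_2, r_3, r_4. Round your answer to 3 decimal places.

0.643, 0.645, 0.645

F(0.7) = 0.17963, F(0.6) = -0.13673
r_2 = 0.60000 − (-0.13673)·(0.60000 − 0.70000) / (-0.13673 − 0.17963) = 0.60000 − (0.01367)/(-0.31636) = 0.64322
F(0.64322) = -0.00621
r_3 = 0.64322 − (-0.00621)·(0.64322 − 0.60000) / (-0.00621 − (-0.13673)) = 0.64322 − (-0.00027)/(0.13052) = 0.64528
F(0.64528) = 0.00023
r_4 = 0.64528 − 0.00023·(0.64528 − 0.64322) / (0.00023 − (-0.00621)) = 0.64528 − (0.00000)/(0.00644) = 0.64520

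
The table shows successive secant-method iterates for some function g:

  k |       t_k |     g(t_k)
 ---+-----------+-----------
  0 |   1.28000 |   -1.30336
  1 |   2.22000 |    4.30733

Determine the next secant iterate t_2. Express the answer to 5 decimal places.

1.49836

t_2 = 2.22000 − 4.30733·(2.22000 − 1.28000) / (4.30733 − (-1.30336))
   = 2.22000 − (4.0488902)/(5.6106900) = 1.4983614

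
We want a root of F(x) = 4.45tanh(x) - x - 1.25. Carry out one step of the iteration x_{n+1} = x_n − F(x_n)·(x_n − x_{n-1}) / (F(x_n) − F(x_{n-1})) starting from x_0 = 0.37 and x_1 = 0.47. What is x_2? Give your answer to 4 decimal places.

0.3863

F(0.37) = -0.044737, F(0.47) = 0.229987
x_2 = 0.470000 − 0.229987·(0.470000 − 0.370000) / (0.229987 − (-0.044737)) = 0.470000 − (0.022999)/(0.274724) = 0.386284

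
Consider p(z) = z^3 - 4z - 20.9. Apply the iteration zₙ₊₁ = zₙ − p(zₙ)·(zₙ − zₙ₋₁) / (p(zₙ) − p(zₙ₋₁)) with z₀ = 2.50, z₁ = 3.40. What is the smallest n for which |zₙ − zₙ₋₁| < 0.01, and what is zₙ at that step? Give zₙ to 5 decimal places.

n = 4, zₙ = 3.23450

p(2.50) = -15.2750000, p(3.40) = 4.8040000
z₂ = 3.4000000 − 4.8040000·(0.9000000)/(20.0790000) = 3.1846706;  |Δ| = 0.2153294
p(3.1846706) = -1.3393505
z₃ = 3.1846706 − (-1.3393505)·(-0.2153294)/(-6.1433505) = 3.2316159;  |Δ| = 0.0469453
p(3.2316159) = -0.0775963
z₄ = 3.2316159 − (-0.0775963)·(0.0469453)/(1.2617543) = 3.2345030;  |Δ| = 0.0028871
|z₄ − z₃| = 0.0028871 < 0.01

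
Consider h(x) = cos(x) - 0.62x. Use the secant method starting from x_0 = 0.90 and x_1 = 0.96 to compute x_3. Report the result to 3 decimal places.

0.945

h(0.90) = 0.06361, h(0.96) = -0.02168
x_2 = 0.96000 − (-0.02168)·(0.96000 − 0.90000) / (-0.02168 − 0.06361) = 0.96000 − (-0.00130)/(-0.08529) = 0.94475
h(0.94475) = 0.00020
x_3 = 0.94475 − 0.00020·(0.94475 − 0.96000) / (0.00020 − (-0.02168)) = 0.94475 − (0.00000)/(0.02188) = 0.94489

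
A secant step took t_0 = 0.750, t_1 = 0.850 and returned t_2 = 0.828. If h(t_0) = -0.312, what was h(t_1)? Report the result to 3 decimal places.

The secant line through (0.750, -0.312) and (0.850, h(t_1)) crosses zero at t_2 = 0.828.
So (0.750, -0.312), (0.850, h(t_1)), (0.828, 0) are collinear:
h(t_1) = -0.312 · (0.850 − 0.828) / (0.750 − 0.828) = -0.312 · (0.02200)/(-0.07800) = 0.08800

0.088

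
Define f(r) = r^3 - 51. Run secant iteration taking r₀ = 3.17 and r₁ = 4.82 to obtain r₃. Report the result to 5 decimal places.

3.67194

f(3.17) = -19.1449870, f(4.82) = 60.9801680
r₂ = 4.8200000 − 60.9801680·(4.8200000 − 3.1700000) / (60.9801680 − (-19.1449870)) = 4.8200000 − (100.6172772)/(80.1251550) = 3.5642486
f(3.5642486) = -5.7202567
r₃ = 3.5642486 − (-5.7202567)·(3.5642486 − 4.8200000) / (-5.7202567 − 60.9801680) = 3.5642486 − (7.1832205)/(-66.7004247) = 3.6719424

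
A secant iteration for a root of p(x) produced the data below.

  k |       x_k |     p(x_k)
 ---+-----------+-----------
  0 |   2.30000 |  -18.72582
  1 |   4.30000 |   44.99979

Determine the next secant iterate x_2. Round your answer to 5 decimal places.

x_2 = 4.30000 − 44.99979·(4.30000 − 2.30000) / (44.99979 − (-18.72582))
   = 4.30000 − (89.9995800)/(63.7256100) = 2.8877016

2.88770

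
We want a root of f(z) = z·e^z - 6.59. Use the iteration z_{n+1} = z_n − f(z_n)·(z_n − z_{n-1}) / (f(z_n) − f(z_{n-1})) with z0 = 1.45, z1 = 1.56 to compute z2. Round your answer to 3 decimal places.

1.486

f(1.45) = -0.40848, f(1.56) = 0.83376
z2 = 1.56000 − 0.83376·(1.56000 − 1.45000) / (0.83376 − (-0.40848)) = 1.56000 − (0.09171)/(1.24225) = 1.48617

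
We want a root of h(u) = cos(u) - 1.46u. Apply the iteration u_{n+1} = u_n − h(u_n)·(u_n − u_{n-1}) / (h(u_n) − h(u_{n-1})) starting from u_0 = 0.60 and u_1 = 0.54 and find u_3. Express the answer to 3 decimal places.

0.575

h(0.60) = -0.05066, h(0.54) = 0.06931
u_2 = 0.54000 − 0.06931·(0.54000 − 0.60000) / (0.06931 − (-0.05066)) = 0.54000 − (-0.00416)/(0.11997) = 0.57466
h(0.57466) = 0.00037
u_3 = 0.57466 − 0.00037·(0.57466 − 0.54000) / (0.00037 − 0.06931) = 0.57466 − (0.00001)/(-0.06894) = 0.57485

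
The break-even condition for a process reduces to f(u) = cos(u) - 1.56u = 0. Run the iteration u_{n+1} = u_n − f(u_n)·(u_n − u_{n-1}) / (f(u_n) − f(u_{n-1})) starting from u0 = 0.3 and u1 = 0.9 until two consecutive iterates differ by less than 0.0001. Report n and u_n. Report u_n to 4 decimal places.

n = 5, u_n = 0.5474

f(0.3) = 0.487336, f(0.9) = -0.782390
u2 = 0.900000 − (-0.782390)·(0.600000)/(-1.269727) = 0.530287;  |Δ| = 0.369713
f(0.530287) = 0.035414
u3 = 0.530287 − 0.035414·(-0.369713)/(0.817804) = 0.546297;  |Δ| = 0.016010
f(0.546297) = 0.002231
u4 = 0.546297 − 0.002231·(0.016010)/(-0.033183) = 0.547373;  |Δ| = 0.001076
f(0.547373) = -0.000008
u5 = 0.547373 − (-0.000008)·(0.001076)/(-0.002239) = 0.547370;  |Δ| = 0.000004
|u5 − u4| = 0.000004 < 0.0001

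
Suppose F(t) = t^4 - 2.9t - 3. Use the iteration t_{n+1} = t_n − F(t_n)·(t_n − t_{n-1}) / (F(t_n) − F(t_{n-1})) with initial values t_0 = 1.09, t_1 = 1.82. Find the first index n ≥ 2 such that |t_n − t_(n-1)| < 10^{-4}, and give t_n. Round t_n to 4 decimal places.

F(1.09) = -4.749418, F(1.82) = 2.693994
t_2 = 1.820000 − 2.693994·(0.730000)/(7.443412) = 1.555791;  |Δ| = 0.264209
F(1.555791) = -1.653041
t_3 = 1.555791 − (-1.653041)·(-0.264209)/(-4.347035) = 1.656262;  |Δ| = 0.100470
F(1.656262) = -0.278000
t_4 = 1.656262 − (-0.278000)·(0.100470)/(1.375041) = 1.676574;  |Δ| = 0.020313
F(1.676574) = 0.039099
t_5 = 1.676574 − 0.039099·(0.020313)/(0.317100) = 1.674070;  |Δ| = 0.002505
F(1.674070) = -0.000745
t_6 = 1.674070 − (-0.000745)·(-0.002505)/(-0.039845) = 1.674116;  |Δ| = 0.000047
|t_6 − t_5| = 0.000047 < 10^{-4}

n = 6, t_n = 1.6741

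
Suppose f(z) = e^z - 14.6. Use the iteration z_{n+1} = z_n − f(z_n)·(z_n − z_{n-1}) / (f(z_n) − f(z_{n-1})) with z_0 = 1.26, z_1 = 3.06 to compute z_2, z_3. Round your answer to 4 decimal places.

2.3798, 2.6252

f(1.26) = -11.074579, f(3.06) = 6.727557
z_2 = 3.060000 − 6.727557·(3.060000 − 1.260000) / (6.727557 − (-11.074579)) = 3.060000 − (12.109603)/(17.802136) = 2.379767
f(2.379767) = -3.797616
z_3 = 2.379767 − (-3.797616)·(2.379767 − 3.060000) / (-3.797616 − 6.727557) = 2.379767 − (2.583264)/(-10.525173) = 2.625204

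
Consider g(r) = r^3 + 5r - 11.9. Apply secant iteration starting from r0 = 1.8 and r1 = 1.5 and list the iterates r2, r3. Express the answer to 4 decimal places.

1.5777, 1.5847

g(1.8) = 2.932000, g(1.5) = -1.025000
r2 = 1.500000 − (-1.025000)·(1.500000 − 1.800000) / (-1.025000 − 2.932000) = 1.500000 − (0.307500)/(-3.957000) = 1.577710
g(1.577710) = -0.084259
r3 = 1.577710 − (-0.084259)·(1.577710 − 1.500000) / (-0.084259 − (-1.025000)) = 1.577710 − (-0.006548)/(0.940741) = 1.584671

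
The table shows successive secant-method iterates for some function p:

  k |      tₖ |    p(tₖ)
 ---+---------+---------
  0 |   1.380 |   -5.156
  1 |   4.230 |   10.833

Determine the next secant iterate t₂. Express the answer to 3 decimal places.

2.299

t₂ = 4.230 − 10.833·(4.230 − 1.380) / (10.833 − (-5.156))
   = 4.230 − (30.87405)/(15.98900) = 2.29904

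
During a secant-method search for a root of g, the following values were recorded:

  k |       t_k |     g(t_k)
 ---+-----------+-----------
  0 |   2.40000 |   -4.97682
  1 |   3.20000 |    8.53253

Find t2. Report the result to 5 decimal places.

2.69472

t2 = 3.20000 − 8.53253·(3.20000 − 2.40000) / (8.53253 − (-4.97682))
   = 3.20000 − (6.8260240)/(13.5093500) = 2.6947185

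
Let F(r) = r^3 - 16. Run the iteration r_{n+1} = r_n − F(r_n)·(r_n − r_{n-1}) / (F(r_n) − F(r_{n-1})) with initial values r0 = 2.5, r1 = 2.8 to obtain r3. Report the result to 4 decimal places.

2.5196

F(2.5) = -0.375000, F(2.8) = 5.952000
r2 = 2.800000 − 5.952000·(2.800000 − 2.500000) / (5.952000 − (-0.375000)) = 2.800000 − (1.785600)/(6.327000) = 2.517781
F(2.517781) = -0.039231
r3 = 2.517781 − (-0.039231)·(2.517781 − 2.800000) / (-0.039231 − 5.952000) = 2.517781 − (0.011072)/(-5.991231) = 2.519629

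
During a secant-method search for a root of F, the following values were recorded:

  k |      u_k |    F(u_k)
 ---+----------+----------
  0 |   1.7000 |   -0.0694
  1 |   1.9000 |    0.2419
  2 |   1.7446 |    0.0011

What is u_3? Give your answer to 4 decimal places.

u_3 = 1.7446 − 0.0011·(1.7446 − 1.9000) / (0.0011 − 0.2419)
   = 1.7446 − (-0.000171)/(-0.240800) = 1.743890

1.7439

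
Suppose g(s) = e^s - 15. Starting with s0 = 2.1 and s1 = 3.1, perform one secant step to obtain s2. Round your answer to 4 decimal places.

2.5870

g(2.1) = -6.833830, g(3.1) = 7.197951
s2 = 3.100000 − 7.197951·(3.100000 − 2.100000) / (7.197951 − (-6.833830)) = 3.100000 − (7.197951)/(14.031781) = 2.587025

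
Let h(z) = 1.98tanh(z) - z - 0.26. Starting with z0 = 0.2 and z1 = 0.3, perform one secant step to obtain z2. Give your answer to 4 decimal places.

h(0.2) = -0.069197, h(0.3) = 0.016799
z2 = 0.300000 − 0.016799·(0.300000 − 0.200000) / (0.016799 − (-0.069197)) = 0.300000 − (0.001680)/(0.085996) = 0.280465

0.2805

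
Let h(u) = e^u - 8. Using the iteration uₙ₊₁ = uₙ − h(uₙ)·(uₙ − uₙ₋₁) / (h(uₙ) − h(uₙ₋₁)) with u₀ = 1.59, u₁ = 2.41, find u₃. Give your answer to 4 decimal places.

h(1.59) = -3.096251, h(2.41) = 3.133961
u₂ = 2.410000 − 3.133961·(2.410000 − 1.590000) / (3.133961 − (-3.096251)) = 2.410000 − (2.569848)/(6.230212) = 1.997518
h(1.997518) = -0.629258
u₃ = 1.997518 − (-0.629258)·(1.997518 − 2.410000) / (-0.629258 − 3.133961) = 1.997518 − (0.259557)/(-3.763219) = 2.066491

2.0665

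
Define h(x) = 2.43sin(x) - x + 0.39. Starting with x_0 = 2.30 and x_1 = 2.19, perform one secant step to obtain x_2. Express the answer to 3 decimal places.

h(2.30) = -0.09794, h(2.19) = 0.17885
x_2 = 2.19000 − 0.17885·(2.19000 − 2.30000) / (0.17885 − (-0.09794)) = 2.19000 − (-0.01967)/(0.27678) = 2.26108

2.261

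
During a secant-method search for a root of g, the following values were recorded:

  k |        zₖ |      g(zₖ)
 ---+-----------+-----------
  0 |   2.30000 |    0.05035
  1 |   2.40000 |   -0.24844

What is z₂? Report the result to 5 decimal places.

z₂ = 2.40000 − (-0.24844)·(2.40000 − 2.30000) / (-0.24844 − 0.05035)
   = 2.40000 − (-0.0248440)/(-0.2987900) = 2.3168513

2.31685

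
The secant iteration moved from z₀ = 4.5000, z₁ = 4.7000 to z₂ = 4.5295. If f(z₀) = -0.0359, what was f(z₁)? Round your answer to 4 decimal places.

The secant line through (4.5000, -0.0359) and (4.7000, f(z₁)) crosses zero at z₂ = 4.5295.
So (4.5000, -0.0359), (4.7000, f(z₁)), (4.5295, 0) are collinear:
f(z₁) = -0.0359 · (4.7000 − 4.5295) / (4.5000 − 4.5295) = -0.0359 · (0.170500)/(-0.029500) = 0.207490

0.2075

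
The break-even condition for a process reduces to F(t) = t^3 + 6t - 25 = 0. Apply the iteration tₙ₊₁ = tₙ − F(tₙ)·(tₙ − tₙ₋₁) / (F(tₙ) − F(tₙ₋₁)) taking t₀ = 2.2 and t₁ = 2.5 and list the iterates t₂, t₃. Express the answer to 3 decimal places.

F(2.2) = -1.15200, F(2.5) = 5.62500
t₂ = 2.50000 − 5.62500·(2.50000 − 2.20000) / (5.62500 − (-1.15200)) = 2.50000 − (1.68750)/(6.77700) = 2.25100
F(2.25100) = -0.08827
t₃ = 2.25100 − (-0.08827)·(2.25100 − 2.50000) / (-0.08827 − 5.62500) = 2.25100 − (0.02198)/(-5.71327) = 2.25484

2.251, 2.255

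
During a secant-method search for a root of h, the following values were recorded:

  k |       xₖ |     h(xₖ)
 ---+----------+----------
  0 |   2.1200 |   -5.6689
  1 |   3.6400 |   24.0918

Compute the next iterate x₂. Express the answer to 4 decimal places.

x₂ = 3.6400 − 24.0918·(3.6400 − 2.1200) / (24.0918 − (-5.6689))
   = 3.6400 − (36.619536)/(29.760700) = 2.409534

2.4095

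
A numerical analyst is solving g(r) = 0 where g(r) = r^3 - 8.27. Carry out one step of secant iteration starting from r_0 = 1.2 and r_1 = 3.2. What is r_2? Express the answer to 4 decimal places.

1.6215

g(1.2) = -6.542000, g(3.2) = 24.498000
r_2 = 3.200000 − 24.498000·(3.200000 − 1.200000) / (24.498000 − (-6.542000)) = 3.200000 − (48.996000)/(31.040000) = 1.621521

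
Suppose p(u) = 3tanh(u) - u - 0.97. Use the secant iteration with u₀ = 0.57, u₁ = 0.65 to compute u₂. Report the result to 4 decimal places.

0.5645

p(0.57) = 0.006078, p(0.65) = 0.095010
u₂ = 0.650000 − 0.095010·(0.650000 − 0.570000) / (0.095010 − 0.006078) = 0.650000 − (0.007601)/(0.088932) = 0.564533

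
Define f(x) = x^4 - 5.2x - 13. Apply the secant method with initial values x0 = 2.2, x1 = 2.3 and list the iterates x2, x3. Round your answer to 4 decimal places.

f(2.2) = -1.014400, f(2.3) = 3.024100
x2 = 2.300000 − 3.024100·(2.300000 − 2.200000) / (3.024100 − (-1.014400)) = 2.300000 − (0.302410)/(4.038500) = 2.225118
f(2.225118) = -0.056717
x3 = 2.225118 − (-0.056717)·(2.225118 − 2.300000) / (-0.056717 − 3.024100) = 2.225118 − (0.004247)/(-3.080817) = 2.226497

2.2251, 2.2265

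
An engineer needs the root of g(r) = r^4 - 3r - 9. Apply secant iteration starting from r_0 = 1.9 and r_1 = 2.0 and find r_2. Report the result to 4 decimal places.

g(1.9) = -1.667900, g(2.0) = 1.000000
r_2 = 2.000000 − 1.000000·(2.000000 − 1.900000) / (1.000000 − (-1.667900)) = 2.000000 − (0.100000)/(2.667900) = 1.962517

1.9625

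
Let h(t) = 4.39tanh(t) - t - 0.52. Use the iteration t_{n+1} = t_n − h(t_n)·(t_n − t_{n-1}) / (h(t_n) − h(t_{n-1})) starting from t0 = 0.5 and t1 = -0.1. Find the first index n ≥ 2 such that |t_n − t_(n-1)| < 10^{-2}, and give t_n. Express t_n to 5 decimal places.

n = 4, t_n = 0.15498

h(0.5) = 1.0086943, h(-0.1) = -0.8575425
t2 = -0.1000000 − (-0.8575425)·(-0.6000000)/(-1.8662368) = 0.1757021;  |Δ| = 0.2757021
h(0.1757021) = 0.0677898
t3 = 0.1757021 − 0.0677898·(0.2757021)/(0.9253322) = 0.1555042;  |Δ| = 0.0201979
h(0.1555042) = 0.0017094
t4 = 0.1555042 − 0.0017094·(-0.0201979)/(-0.0660803) = 0.1549817;  |Δ| = 0.0005225
|t4 − t3| = 0.0005225 < 10^{-2}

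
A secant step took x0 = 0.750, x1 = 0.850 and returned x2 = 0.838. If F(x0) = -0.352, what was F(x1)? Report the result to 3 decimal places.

The secant line through (0.750, -0.352) and (0.850, F(x1)) crosses zero at x2 = 0.838.
So (0.750, -0.352), (0.850, F(x1)), (0.838, 0) are collinear:
F(x1) = -0.352 · (0.850 − 0.838) / (0.750 − 0.838) = -0.352 · (0.01200)/(-0.08800) = 0.04800

0.048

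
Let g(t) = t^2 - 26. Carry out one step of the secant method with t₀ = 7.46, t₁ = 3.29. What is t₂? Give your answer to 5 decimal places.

4.70171

g(7.46) = 29.6516000, g(3.29) = -15.1759000
t₂ = 3.2900000 − (-15.1759000)·(3.2900000 − 7.4600000) / (-15.1759000 − 29.6516000) = 3.2900000 − (63.2835030)/(-44.8275000) = 4.7017116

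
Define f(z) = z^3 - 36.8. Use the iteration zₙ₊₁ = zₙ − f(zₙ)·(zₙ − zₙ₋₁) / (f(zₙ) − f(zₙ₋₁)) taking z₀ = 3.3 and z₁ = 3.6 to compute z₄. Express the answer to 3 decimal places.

f(3.3) = -0.86300, f(3.6) = 9.85600
z₂ = 3.60000 − 9.85600·(3.60000 − 3.30000) / (9.85600 − (-0.86300)) = 3.60000 − (2.95680)/(10.71900) = 3.32415
f(3.32415) = -0.06812
z₃ = 3.32415 − (-0.06812)·(3.32415 − 3.60000) / (-0.06812 − 9.85600) = 3.32415 − (0.01879)/(-9.92412) = 3.32605
f(3.32605) = -0.00532
z₄ = 3.32605 − (-0.00532)·(3.32605 − 3.32415) / (-0.00532 − (-0.06812)) = 3.32605 − (-0.00001)/(0.06280) = 3.32621

3.326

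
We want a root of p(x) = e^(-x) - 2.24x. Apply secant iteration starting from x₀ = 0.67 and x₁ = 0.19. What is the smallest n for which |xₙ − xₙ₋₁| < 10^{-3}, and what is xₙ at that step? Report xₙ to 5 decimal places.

p(0.67) = -0.9890914, p(0.19) = 0.4013591
x₂ = 0.1900000 − 0.4013591·(-0.4800000)/(1.3904506) = 0.3285539;  |Δ| = 0.1385539
p(0.3285539) = -0.0159967
x₃ = 0.3285539 − (-0.0159967)·(0.1385539)/(-0.4173558) = 0.3232433;  |Δ| = 0.0053106
p(0.3232433) = -0.0002674
x₄ = 0.3232433 − (-0.0002674)·(-0.0053106)/(0.0157293) = 0.3231531;  |Δ| = 0.0000903
|x₄ − x₃| = 0.0000903 < 10^{-3}

n = 4, xₙ = 0.32315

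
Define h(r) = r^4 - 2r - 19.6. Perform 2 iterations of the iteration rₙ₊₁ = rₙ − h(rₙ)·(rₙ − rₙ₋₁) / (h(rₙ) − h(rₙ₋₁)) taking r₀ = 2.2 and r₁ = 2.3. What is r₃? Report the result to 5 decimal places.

2.21396

h(2.2) = -0.5744000, h(2.3) = 3.7841000
r₂ = 2.3000000 − 3.7841000·(2.3000000 − 2.2000000) / (3.7841000 − (-0.5744000)) = 2.3000000 − (0.3784100)/(4.3585000) = 2.2131788
h(2.2131788) = -0.0343804
r₃ = 2.2131788 − (-0.0343804)·(2.2131788 − 2.3000000) / (-0.0343804 − 3.7841000) = 2.2131788 − (0.0029849)/(-3.8184804) = 2.2139606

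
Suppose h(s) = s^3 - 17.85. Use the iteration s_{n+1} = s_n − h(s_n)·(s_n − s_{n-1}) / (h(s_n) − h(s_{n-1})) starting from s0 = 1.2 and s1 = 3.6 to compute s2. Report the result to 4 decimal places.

h(1.2) = -16.122000, h(3.6) = 28.806000
s2 = 3.600000 − 28.806000·(3.600000 − 1.200000) / (28.806000 − (-16.122000)) = 3.600000 − (69.134400)/(44.928000) = 2.061218

2.0612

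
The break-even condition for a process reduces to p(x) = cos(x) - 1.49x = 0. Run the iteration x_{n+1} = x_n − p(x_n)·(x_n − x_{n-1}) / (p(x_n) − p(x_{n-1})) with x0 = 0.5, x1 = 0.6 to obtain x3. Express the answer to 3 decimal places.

0.566

p(0.5) = 0.13258, p(0.6) = -0.06866
x2 = 0.60000 − (-0.06866)·(0.60000 − 0.50000) / (-0.06866 − 0.13258) = 0.60000 − (-0.00687)/(-0.20125) = 0.56588
p(0.56588) = 0.00095
x3 = 0.56588 − 0.00095·(0.56588 − 0.60000) / (0.00095 − (-0.06866)) = 0.56588 − (-0.00003)/(0.06962) = 0.56635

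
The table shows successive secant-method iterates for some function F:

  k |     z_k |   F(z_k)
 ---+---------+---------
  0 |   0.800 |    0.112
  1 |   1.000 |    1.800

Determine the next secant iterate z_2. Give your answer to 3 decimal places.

0.787

z_2 = 1.000 − 1.800·(1.000 − 0.800) / (1.800 − 0.112)
   = 1.000 − (0.36000)/(1.68800) = 0.78673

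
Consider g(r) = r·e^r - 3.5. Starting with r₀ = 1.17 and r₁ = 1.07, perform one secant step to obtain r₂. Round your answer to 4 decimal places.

1.1285

g(1.17) = 0.269731, g(1.07) = -0.380544
r₂ = 1.070000 − (-0.380544)·(1.070000 − 1.170000) / (-0.380544 − 0.269731) = 1.070000 − (0.038054)/(-0.650275) = 1.128520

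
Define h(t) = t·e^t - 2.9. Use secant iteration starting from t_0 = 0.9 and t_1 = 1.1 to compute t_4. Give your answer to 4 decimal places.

1.0326

h(0.9) = -0.686357, h(1.1) = 0.404583
t_2 = 1.100000 − 0.404583·(1.100000 − 0.900000) / (0.404583 − (-0.686357)) = 1.100000 − (0.080917)/(1.090940) = 1.025829
h(1.025829) = -0.038548
t_3 = 1.025829 − (-0.038548)·(1.025829 − 1.100000) / (-0.038548 − 0.404583) = 1.025829 − (0.002859)/(-0.443130) = 1.032281
h(1.032281) = -0.001911
t_4 = 1.032281 − (-0.001911)·(1.032281 − 1.025829) / (-0.001911 − (-0.038548)) = 1.032281 − (-0.000012)/(0.036636) = 1.032617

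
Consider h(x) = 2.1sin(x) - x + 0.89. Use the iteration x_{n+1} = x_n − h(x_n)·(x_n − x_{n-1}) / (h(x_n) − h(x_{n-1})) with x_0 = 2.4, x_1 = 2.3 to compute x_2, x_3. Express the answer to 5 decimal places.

h(2.4) = -0.0915273, h(2.3) = 0.1559809
x_2 = 2.3000000 − 0.1559809·(2.3000000 − 2.4000000) / (0.1559809 − (-0.0915273)) = 2.3000000 − (-0.0155981)/(0.2475083) = 2.3630205
h(2.3630205) = 0.0017331
x_3 = 2.3630205 − 0.0017331·(2.3630205 − 2.3000000) / (0.0017331 − 0.1559809) = 2.3630205 − (0.0001092)/(-0.1542478) = 2.3637286

2.36302, 2.36373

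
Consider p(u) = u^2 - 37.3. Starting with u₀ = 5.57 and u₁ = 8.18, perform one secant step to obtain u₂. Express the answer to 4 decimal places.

6.0264

p(5.57) = -6.275100, p(8.18) = 29.612400
u₂ = 8.180000 − 29.612400·(8.180000 − 5.570000) / (29.612400 − (-6.275100)) = 8.180000 − (77.288364)/(35.887500) = 6.026371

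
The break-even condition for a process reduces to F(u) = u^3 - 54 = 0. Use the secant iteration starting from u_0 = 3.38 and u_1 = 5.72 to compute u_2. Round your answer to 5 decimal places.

3.62238

F(3.38) = -15.3855280, F(5.72) = 133.1492480
u_2 = 5.7200000 − 133.1492480·(5.7200000 − 3.3800000) / (133.1492480 − (-15.3855280)) = 5.7200000 − (311.5692403)/(148.5347760) = 3.6223819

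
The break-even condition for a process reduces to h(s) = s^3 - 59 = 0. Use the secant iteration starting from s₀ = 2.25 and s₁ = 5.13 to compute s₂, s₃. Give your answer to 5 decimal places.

3.35921, 3.74389

h(2.25) = -47.6093750, h(5.13) = 76.0056970
s₂ = 5.1300000 − 76.0056970·(5.1300000 − 2.2500000) / (76.0056970 − (-47.6093750)) = 5.1300000 − (218.8964074)/(123.6150720) = 3.3592094
h(3.3592094) = -21.0937143
s₃ = 3.3592094 − (-21.0937143)·(3.3592094 − 5.1300000) / (-21.0937143 − 76.0056970) = 3.3592094 − (37.3525510)/(-97.0994113) = 3.7438930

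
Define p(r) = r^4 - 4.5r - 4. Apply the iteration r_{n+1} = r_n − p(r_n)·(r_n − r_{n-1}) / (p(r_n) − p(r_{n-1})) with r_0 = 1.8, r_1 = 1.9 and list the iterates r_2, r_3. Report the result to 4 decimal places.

1.8769, 1.8785

p(1.8) = -1.602400, p(1.9) = 0.482100
r_2 = 1.900000 − 0.482100·(1.900000 − 1.800000) / (0.482100 − (-1.602400)) = 1.900000 − (0.048210)/(2.084500) = 1.876872
p(1.876872) = -0.036868
r_3 = 1.876872 − (-0.036868)·(1.876872 − 1.900000) / (-0.036868 − 0.482100) = 1.876872 − (0.000853)/(-0.518968) = 1.878515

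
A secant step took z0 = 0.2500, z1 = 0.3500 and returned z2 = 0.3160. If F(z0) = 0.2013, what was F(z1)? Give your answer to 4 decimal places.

-0.1037

The secant line through (0.2500, 0.2013) and (0.3500, F(z1)) crosses zero at z2 = 0.3160.
So (0.2500, 0.2013), (0.3500, F(z1)), (0.3160, 0) are collinear:
F(z1) = 0.2013 · (0.3500 − 0.3160) / (0.2500 − 0.3160) = 0.2013 · (0.034000)/(-0.066000) = -0.103700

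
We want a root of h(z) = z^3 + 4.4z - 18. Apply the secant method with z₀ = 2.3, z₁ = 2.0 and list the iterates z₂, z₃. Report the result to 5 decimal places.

2.06561, 2.07144

h(2.3) = 4.2870000, h(2.0) = -1.2000000
z₂ = 2.0000000 − (-1.2000000)·(2.0000000 − 2.3000000) / (-1.2000000 − 4.2870000) = 2.0000000 − (0.3600000)/(-5.4870000) = 2.0656096
h(2.0656096) = -0.0978920
z₃ = 2.0656096 − (-0.0978920)·(2.0656096 − 2.0000000) / (-0.0978920 − (-1.2000000)) = 2.0656096 − (-0.0064227)/(1.1021080) = 2.0714372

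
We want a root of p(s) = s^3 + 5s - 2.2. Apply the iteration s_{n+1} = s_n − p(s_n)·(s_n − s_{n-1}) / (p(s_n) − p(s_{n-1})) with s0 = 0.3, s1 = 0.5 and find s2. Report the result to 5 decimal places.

p(0.3) = -0.6730000, p(0.5) = 0.4250000
s2 = 0.5000000 − 0.4250000·(0.5000000 − 0.3000000) / (0.4250000 − (-0.6730000)) = 0.5000000 − (0.0850000)/(1.0980000) = 0.4225865

0.42259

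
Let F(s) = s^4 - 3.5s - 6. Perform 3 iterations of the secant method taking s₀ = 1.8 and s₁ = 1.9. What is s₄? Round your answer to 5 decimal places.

F(1.8) = -1.8024000, F(1.9) = 0.3821000
s₂ = 1.9000000 − 0.3821000·(1.9000000 − 1.8000000) / (0.3821000 − (-1.8024000)) = 1.9000000 − (0.0382100)/(2.1845000) = 1.8825086
F(1.8825086) = -0.0299883
s₃ = 1.8825086 − (-0.0299883)·(1.8825086 − 1.9000000) / (-0.0299883 − 0.3821000) = 1.8825086 − (0.0005245)/(-0.4120883) = 1.8837815
F(1.8837815) = -0.0004419
s₄ = 1.8837815 − (-0.0004419)·(1.8837815 − 1.8825086) / (-0.0004419 − (-0.0299883)) = 1.8837815 − (-0.0000006)/(0.0295464) = 1.8838005

1.88380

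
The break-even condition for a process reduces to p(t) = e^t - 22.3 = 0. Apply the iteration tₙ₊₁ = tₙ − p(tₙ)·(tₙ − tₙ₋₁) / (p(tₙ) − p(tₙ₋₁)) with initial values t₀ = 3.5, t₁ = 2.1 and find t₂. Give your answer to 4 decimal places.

p(3.5) = 10.815452, p(2.1) = -14.133830
t₂ = 2.100000 − (-14.133830)·(2.100000 − 3.500000) / (-14.133830 − 10.815452) = 2.100000 − (19.787362)/(-24.949282) = 2.893103

2.8931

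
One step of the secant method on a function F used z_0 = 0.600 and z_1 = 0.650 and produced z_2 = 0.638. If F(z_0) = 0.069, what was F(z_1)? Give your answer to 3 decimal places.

-0.022

The secant line through (0.600, 0.069) and (0.650, F(z_1)) crosses zero at z_2 = 0.638.
So (0.600, 0.069), (0.650, F(z_1)), (0.638, 0) are collinear:
F(z_1) = 0.069 · (0.650 − 0.638) / (0.600 − 0.638) = 0.069 · (0.01200)/(-0.03800) = -0.02179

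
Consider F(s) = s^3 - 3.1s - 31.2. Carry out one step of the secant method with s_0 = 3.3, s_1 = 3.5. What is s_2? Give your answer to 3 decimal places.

F(3.3) = -5.49300, F(3.5) = 0.82500
s_2 = 3.50000 − 0.82500·(3.50000 − 3.30000) / (0.82500 − (-5.49300)) = 3.50000 − (0.16500)/(6.31800) = 3.47388

3.474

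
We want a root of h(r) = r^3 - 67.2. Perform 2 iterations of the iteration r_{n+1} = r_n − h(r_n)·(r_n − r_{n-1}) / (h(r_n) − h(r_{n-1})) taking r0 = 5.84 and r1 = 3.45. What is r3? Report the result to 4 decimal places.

h(5.84) = 131.976704, h(3.45) = -26.136375
r2 = 3.450000 − (-26.136375)·(3.450000 − 5.840000) / (-26.136375 − 131.976704) = 3.450000 − (62.465936)/(-158.113079) = 3.845071
h(3.845071) = -10.352262
r3 = 3.845071 − (-10.352262)·(3.845071 − 3.450000) / (-10.352262 − (-26.136375)) = 3.845071 − (-4.089882)/(15.784113) = 4.104185

4.1042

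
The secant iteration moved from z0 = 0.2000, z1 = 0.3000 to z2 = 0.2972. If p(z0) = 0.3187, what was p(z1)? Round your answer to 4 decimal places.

The secant line through (0.2000, 0.3187) and (0.3000, p(z1)) crosses zero at z2 = 0.2972.
So (0.2000, 0.3187), (0.3000, p(z1)), (0.2972, 0) are collinear:
p(z1) = 0.3187 · (0.3000 − 0.2972) / (0.2000 − 0.2972) = 0.3187 · (0.002800)/(-0.097200) = -0.009181

-0.0092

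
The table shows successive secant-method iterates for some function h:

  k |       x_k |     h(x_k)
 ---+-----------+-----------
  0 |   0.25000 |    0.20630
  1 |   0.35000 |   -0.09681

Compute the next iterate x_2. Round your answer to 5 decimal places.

x_2 = 0.35000 − (-0.09681)·(0.35000 − 0.25000) / (-0.09681 − 0.20630)
   = 0.35000 − (-0.0096810)/(-0.3031100) = 0.3180611

0.31806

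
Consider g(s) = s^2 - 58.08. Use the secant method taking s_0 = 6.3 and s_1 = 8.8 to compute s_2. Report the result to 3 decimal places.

g(6.3) = -18.39000, g(8.8) = 19.36000
s_2 = 8.80000 − 19.36000·(8.80000 − 6.30000) / (19.36000 − (-18.39000)) = 8.80000 − (48.40000)/(37.75000) = 7.51788

7.518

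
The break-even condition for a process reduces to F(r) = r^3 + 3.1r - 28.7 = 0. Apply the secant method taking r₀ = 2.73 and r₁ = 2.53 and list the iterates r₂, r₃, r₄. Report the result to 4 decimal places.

F(2.73) = 0.109417, F(2.53) = -4.662723
r₂ = 2.530000 − (-4.662723)·(2.530000 − 2.730000) / (-4.662723 − 0.109417) = 2.530000 − (0.932545)/(-4.772140) = 2.725414
F(2.725414) = -0.007156
r₃ = 2.725414 − (-0.007156)·(2.725414 − 2.530000) / (-0.007156 − (-4.662723)) = 2.725414 − (-0.001398)/(4.655567) = 2.725715
F(2.725715) = 0.000469
r₄ = 2.725715 − 0.000469·(2.725715 − 2.725414) / (0.000469 − (-0.007156)) = 2.725715 − (0.000000)/(0.007625) = 2.725696

2.7254, 2.7257, 2.7257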